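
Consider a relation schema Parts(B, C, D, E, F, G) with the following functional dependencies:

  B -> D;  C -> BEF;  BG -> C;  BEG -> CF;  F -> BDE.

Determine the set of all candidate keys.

{B, G}⁺: B→D adds D; BG→C adds C; C→BEF adds E, F → {B, C, D, E, F, G}.
{C, G}⁺: C→BEF adds B, E, F; F→BDE adds D → {B, C, D, E, F, G}.
{F, G}⁺: F→BDE adds B, D, E; BG→C adds C → {B, C, D, E, F, G}.

{B, G}, {C, G}, {F, G}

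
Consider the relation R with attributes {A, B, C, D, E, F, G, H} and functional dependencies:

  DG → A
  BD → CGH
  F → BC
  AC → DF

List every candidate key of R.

Attribute E never appears on the right-hand side of any dependency, so E must belong to every candidate key.
{E}⁺ = {E}, which is not all of the schema, so we must add further attributes.
{A, C, E}⁺: AC→DF adds D, F; F→BC adds B; BD→CGH adds G, H → {A, B, C, D, E, F, G, H}.
{A, E, F}⁺: F→BC adds B, C; AC→DF adds D; BD→CGH adds G, H → {A, B, C, D, E, F, G, H}.
{B, D, E}⁺: BD→CGH adds C, G, H; DG→A adds A; AC→DF adds F → {A, B, C, D, E, F, G, H}.
{D, E, F}⁺: F→BC adds B, C; BD→CGH adds G, H; DG→A adds A → {A, B, C, D, E, F, G, H}.
{C, D, E, G}⁺: DG→A adds A; AC→DF adds F; F→BC adds B; BD→CGH adds H → {A, B, C, D, E, F, G, H}.
Any other superkey contains one of these as a subset, so there are no further candidate keys.

(A, C, E), (A, E, F), (B, D, E), (D, E, F), (C, D, E, G)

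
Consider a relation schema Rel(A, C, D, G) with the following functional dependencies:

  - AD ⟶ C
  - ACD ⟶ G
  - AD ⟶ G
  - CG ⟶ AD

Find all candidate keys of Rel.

{A, D}⁺: AD→C adds C; ACD→G adds G → {A, C, D, G}. Minimal: {D}⁺ = {D}; {A}⁺ = {A} — none reach the full schema.
{C, G}⁺: CG→AD adds A, D → {A, C, D, G}. Minimal: {G}⁺ = {G}; {C}⁺ = {C} — none reach the full schema.
Any other superkey contains one of these as a subset, so there are no further candidate keys.

(A, D), (C, G)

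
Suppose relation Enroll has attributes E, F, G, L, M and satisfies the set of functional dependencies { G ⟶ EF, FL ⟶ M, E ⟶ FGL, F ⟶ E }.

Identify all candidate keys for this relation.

{E}⁺: E→FGL adds F, G, L; FL→M adds M → {E, F, G, L, M}.
{F}⁺: F→E adds E; E→FGL adds G, L; FL→M adds M → {E, F, G, L, M}.
{G}⁺: G→EF adds E, F; E→FGL adds L; FL→M adds M → {E, F, G, L, M}.

{E}; {F}; {G}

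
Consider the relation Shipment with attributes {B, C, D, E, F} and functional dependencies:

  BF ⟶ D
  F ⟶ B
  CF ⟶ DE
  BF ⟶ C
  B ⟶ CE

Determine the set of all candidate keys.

Attribute F never appears on the right-hand side of any dependency, so F must belong to every candidate key.
{F}⁺ = {B, C, D, E, F}, which is all of the schema, so {F} is the only candidate key.

{F}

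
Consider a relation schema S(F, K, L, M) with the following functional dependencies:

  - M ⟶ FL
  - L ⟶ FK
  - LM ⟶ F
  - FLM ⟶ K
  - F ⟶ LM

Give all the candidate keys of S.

{F}⁺: F→LM adds L, M; L→FK adds K → {F, K, L, M}.
{L}⁺: L→FK adds F, K; F→LM adds M → {F, K, L, M}.
{M}⁺: M→FL adds F, L; L→FK adds K → {F, K, L, M}.

{F}, {L}, {M}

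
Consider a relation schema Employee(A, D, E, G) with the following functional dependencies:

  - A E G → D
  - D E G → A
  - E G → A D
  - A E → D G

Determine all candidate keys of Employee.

{A, E}; {E, G}

Attribute E never appears on the right-hand side of any dependency, so E must belong to every candidate key.
{E}⁺ = {E}, which is not all of the schema, so we must add further attributes.
{A, E}⁺: AE→DG adds D, G → {A, D, E, G}. Minimal: {E}⁺ = {E}; {A}⁺ = {A} — none reach the full schema.
{E, G}⁺: EG→AD adds A, D → {A, D, E, G}. Minimal: {G}⁺ = {G}; {E}⁺ = {E} — none reach the full schema.
Any other superkey contains one of these as a subset, so there are no further candidate keys.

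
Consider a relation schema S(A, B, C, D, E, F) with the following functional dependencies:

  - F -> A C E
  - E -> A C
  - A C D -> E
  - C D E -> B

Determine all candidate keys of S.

DF

Attributes D, F never appear on any right-hand side, so every candidate key must contain {D, F}.
{D, F}⁺ = {A, B, C, D, E, F}, which is all of the schema, so {D, F} is the only candidate key.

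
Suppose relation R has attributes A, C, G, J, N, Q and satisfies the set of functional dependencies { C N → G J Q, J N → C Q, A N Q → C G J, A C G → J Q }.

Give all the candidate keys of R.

Attributes A, N never appear on any right-hand side, so every candidate key must contain {A, N}.
{A, N}⁺ = {A, N}, which is not all of the schema, so we must add further attributes.
{A, C, N}⁺: CN→GJQ adds G, J, Q → {A, C, G, J, N, Q}. Minimal: {C, N}⁺ = {C, G, J, N, Q}; {A, N}⁺ = {A, N}; {A, C}⁺ = {A, C} — none reach the full schema.
{A, J, N}⁺: JN→CQ adds C, Q; ANQ→CGJ adds G → {A, C, G, J, N, Q}. Minimal: {J, N}⁺ = {C, G, J, N, Q}; {A, N}⁺ = {A, N}; {A, J}⁺ = {A, J} — none reach the full schema.
{A, N, Q}⁺: ANQ→CGJ adds C, G, J → {A, C, G, J, N, Q}. Minimal: {N, Q}⁺ = {N, Q}; {A, Q}⁺ = {A, Q}; {A, N}⁺ = {A, N} — none reach the full schema.

(A, C, N), (A, J, N), (A, N, Q)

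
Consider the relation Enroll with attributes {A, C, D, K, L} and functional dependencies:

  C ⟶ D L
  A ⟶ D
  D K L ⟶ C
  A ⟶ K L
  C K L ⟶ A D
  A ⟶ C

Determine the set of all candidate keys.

(A), (C, K), (D, K, L)

{A}⁺: A→D adds D; A→KL adds K, L; A→C adds C → {A, C, D, K, L}.
{C, K}⁺: C→DL adds D, L; CKL→AD adds A → {A, C, D, K, L}. Minimal: {K}⁺ = {K}; {C}⁺ = {C, D, L} — none reach the full schema.
{D, K, L}⁺: DKL→C adds C; CKL→AD adds A → {A, C, D, K, L}. Minimal: {K, L}⁺ = {K, L}; {D, L}⁺ = {D, L}; {D, K}⁺ = {D, K} — none reach the full schema.
Any other superkey contains one of these as a subset, so there are no further candidate keys.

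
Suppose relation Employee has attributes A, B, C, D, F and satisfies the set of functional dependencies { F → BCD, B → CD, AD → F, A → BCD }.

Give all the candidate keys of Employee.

Attribute A never appears on the right-hand side of any dependency, so A must belong to every candidate key.
{A}⁺ = {A, B, C, D, F}, which is all of the schema, so {A} is the only candidate key.

A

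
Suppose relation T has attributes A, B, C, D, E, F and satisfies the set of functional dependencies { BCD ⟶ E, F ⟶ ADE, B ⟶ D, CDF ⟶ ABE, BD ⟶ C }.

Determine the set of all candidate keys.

Attribute F never appears on the right-hand side of any dependency, so F must belong to every candidate key.
{F}⁺ = {A, D, E, F}, which is not all of the schema, so we must add further attributes.
{B, F}⁺: F→ADE adds A, D, E; BD→C adds C → {A, B, C, D, E, F}. Minimal: {F}⁺ = {A, D, E, F}; {B}⁺ = {B, C, D, E} — none reach the full schema.
{C, F}⁺: F→ADE adds A, D, E; CDF→ABE adds B → {A, B, C, D, E, F}. Minimal: {F}⁺ = {A, D, E, F}; {C}⁺ = {C} — none reach the full schema.
Any other superkey contains one of these as a subset, so there are no further candidate keys.

{B, F}; {C, F}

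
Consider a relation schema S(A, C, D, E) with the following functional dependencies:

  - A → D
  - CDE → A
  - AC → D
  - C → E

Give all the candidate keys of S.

{A, C}, {C, D}

Attribute C never appears on the right-hand side of any dependency, so C must belong to every candidate key.
{C}⁺ = {C, E}, which is not all of the schema, so we must add further attributes.
{A, C}⁺: A→D adds D; C→E adds E → {A, C, D, E}. Minimal: {C}⁺ = {C, E}; {A}⁺ = {A, D} — none reach the full schema.
{C, D}⁺: C→E adds E; CDE→A adds A → {A, C, D, E}. Minimal: {D}⁺ = {D}; {C}⁺ = {C, E} — none reach the full schema.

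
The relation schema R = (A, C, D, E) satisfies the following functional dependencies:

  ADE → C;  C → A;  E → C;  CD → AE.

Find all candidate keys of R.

{C, D}⁺: C→A adds A; CD→AE adds E → {A, C, D, E}. Minimal: {D}⁺ = {D}; {C}⁺ = {A, C} — none reach the full schema.
{D, E}⁺: E→C adds C; CD→AE adds A → {A, C, D, E}. Minimal: {E}⁺ = {A, C, E}; {D}⁺ = {D} — none reach the full schema.
Any other superkey contains one of these as a subset, so there are no further candidate keys.

CD, DE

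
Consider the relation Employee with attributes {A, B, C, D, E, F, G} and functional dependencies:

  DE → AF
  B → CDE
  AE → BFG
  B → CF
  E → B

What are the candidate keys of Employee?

B; E

{B}⁺: B→CDE adds C, D, E; B→CF adds F; DE→AF adds A; AE→BFG adds G → {A, B, C, D, E, F, G}.
{E}⁺: E→B adds B; B→CDE adds C, D; B→CF adds F; DE→AF adds A; AE→BFG adds G → {A, B, C, D, E, F, G}.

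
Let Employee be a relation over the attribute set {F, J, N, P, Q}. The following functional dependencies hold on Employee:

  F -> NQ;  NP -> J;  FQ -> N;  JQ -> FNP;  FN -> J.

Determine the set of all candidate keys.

{F}⁺: F→NQ adds N, Q; FN→J adds J; JQ→FNP adds P → {F, J, N, P, Q}.
{J, Q}⁺: JQ→FNP adds F, N, P → {F, J, N, P, Q}. Minimal: {Q}⁺ = {Q}; {J}⁺ = {J} — none reach the full schema.
{N, P, Q}⁺: NP→J adds J; JQ→FNP adds F → {F, J, N, P, Q}. Minimal: {P, Q}⁺ = {P, Q}; {N, Q}⁺ = {N, Q}; {N, P}⁺ = {J, N, P} — none reach the full schema.
Any other superkey contains one of these as a subset, so there are no further candidate keys.

{F}, {J, Q}, {N, P, Q}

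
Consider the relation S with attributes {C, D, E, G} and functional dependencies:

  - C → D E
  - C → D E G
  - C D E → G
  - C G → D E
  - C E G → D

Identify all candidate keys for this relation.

{C}⁺: C→DE adds D, E; C→DEG adds G → {C, D, E, G}.

{C}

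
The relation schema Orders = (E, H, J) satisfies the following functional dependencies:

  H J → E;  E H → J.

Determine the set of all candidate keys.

{E, H}⁺: EH→J adds J → {E, H, J}. Minimal: {H}⁺ = {H}; {E}⁺ = {E} — none reach the full schema.
{H, J}⁺: HJ→E adds E → {E, H, J}. Minimal: {J}⁺ = {J}; {H}⁺ = {H} — none reach the full schema.
Any other superkey contains one of these as a subset, so there are no further candidate keys.

(E, H), (H, J)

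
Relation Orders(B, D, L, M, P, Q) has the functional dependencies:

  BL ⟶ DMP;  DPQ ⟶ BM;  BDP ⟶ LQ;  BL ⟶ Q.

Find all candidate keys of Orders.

BL, BDP, DPQ

{B, L}⁺: BL→DMP adds D, M, P; BDP→LQ adds Q → {B, D, L, M, P, Q}. Minimal: {L}⁺ = {L}; {B}⁺ = {B} — none reach the full schema.
{B, D, P}⁺: BDP→LQ adds L, Q; BL→DMP adds M → {B, D, L, M, P, Q}. Minimal: {D, P}⁺ = {D, P}; {B, P}⁺ = {B, P}; {B, D}⁺ = {B, D} — none reach the full schema.
{D, P, Q}⁺: DPQ→BM adds B, M; BDP→LQ adds L → {B, D, L, M, P, Q}. Minimal: {P, Q}⁺ = {P, Q}; {D, Q}⁺ = {D, Q}; {D, P}⁺ = {D, P} — none reach the full schema.
Any other superkey contains one of these as a subset, so there are no further candidate keys.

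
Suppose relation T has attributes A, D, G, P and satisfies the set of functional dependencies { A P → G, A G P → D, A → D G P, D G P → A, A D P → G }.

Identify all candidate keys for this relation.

{A}⁺: A→DGP adds D, G, P → {A, D, G, P}.
{D, G, P}⁺: DGP→A adds A → {A, D, G, P}.

{A}, {D, G, P}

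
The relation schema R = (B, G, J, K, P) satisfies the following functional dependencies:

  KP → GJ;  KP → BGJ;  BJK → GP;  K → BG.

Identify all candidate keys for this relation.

JK; KP

Attribute K never appears on the right-hand side of any dependency, so K must belong to every candidate key.
{K}⁺ = {B, G, K}, which is not all of the schema, so we must add further attributes.
{J, K}⁺: K→BG adds B, G; BJK→GP adds P → {B, G, J, K, P}.
{K, P}⁺: KP→GJ adds G, J; KP→BGJ adds B → {B, G, J, K, P}.
Any other superkey contains one of these as a subset, so there are no further candidate keys.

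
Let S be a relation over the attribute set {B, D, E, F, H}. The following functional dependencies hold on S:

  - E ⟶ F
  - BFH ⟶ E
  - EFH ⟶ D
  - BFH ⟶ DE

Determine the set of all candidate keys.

{B, E, H}, {B, F, H}

{B, E, H}⁺: E→F adds F; EFH→D adds D → {B, D, E, F, H}. Minimal: {E, H}⁺ = {D, E, F, H}; {B, H}⁺ = {B, H}; {B, E}⁺ = {B, E, F} — none reach the full schema.
{B, F, H}⁺: BFH→E adds E; EFH→D adds D → {B, D, E, F, H}. Minimal: {F, H}⁺ = {F, H}; {B, H}⁺ = {B, H}; {B, F}⁺ = {B, F} — none reach the full schema.
Any other superkey contains one of these as a subset, so there are no further candidate keys.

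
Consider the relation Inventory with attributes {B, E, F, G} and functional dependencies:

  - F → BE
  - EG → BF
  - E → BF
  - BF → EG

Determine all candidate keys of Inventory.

{E}⁺: E→BF adds B, F; BF→EG adds G → {B, E, F, G}.
{F}⁺: F→BE adds B, E; BF→EG adds G → {B, E, F, G}.
Any other superkey contains one of these as a subset, so there are no further candidate keys.

E, F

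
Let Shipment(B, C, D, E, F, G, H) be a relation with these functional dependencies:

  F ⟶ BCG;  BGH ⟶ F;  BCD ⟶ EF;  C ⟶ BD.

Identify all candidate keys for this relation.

CH, FH, BGH

Attribute H never appears on the right-hand side of any dependency, so H must belong to every candidate key.
{H}⁺ = {H}, which is not all of the schema, so we must add further attributes.
{C, H}⁺: C→BD adds B, D; BCD→EF adds E, F; F→BCG adds G → {B, C, D, E, F, G, H}. Minimal: {H}⁺ = {H}; {C}⁺ = {B, C, D, E, F, G} — none reach the full schema.
{F, H}⁺: F→BCG adds B, C, G; C→BD adds D; BCD→EF adds E → {B, C, D, E, F, G, H}. Minimal: {H}⁺ = {H}; {F}⁺ = {B, C, D, E, F, G} — none reach the full schema.
{B, G, H}⁺: BGH→F adds F; F→BCG adds C; C→BD adds D; BCD→EF adds E → {B, C, D, E, F, G, H}. Minimal: {G, H}⁺ = {G, H}; {B, H}⁺ = {B, H}; {B, G}⁺ = {B, G} — none reach the full schema.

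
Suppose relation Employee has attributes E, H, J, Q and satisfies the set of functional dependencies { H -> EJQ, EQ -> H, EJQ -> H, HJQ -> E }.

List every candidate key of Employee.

{H}, {E, Q}

{H}⁺: H→EJQ adds E, J, Q → {E, H, J, Q}.
{E, Q}⁺: EQ→H adds H; H→EJQ adds J → {E, H, J, Q}. Minimal: {Q}⁺ = {Q}; {E}⁺ = {E} — none reach the full schema.
Any other superkey contains one of these as a subset, so there are no further candidate keys.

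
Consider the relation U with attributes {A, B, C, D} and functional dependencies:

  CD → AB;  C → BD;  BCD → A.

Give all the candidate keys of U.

Attribute C never appears on the right-hand side of any dependency, so C must belong to every candidate key.
{C}⁺ = {A, B, C, D}, which is all of the schema, so {C} is the only candidate key.

{C}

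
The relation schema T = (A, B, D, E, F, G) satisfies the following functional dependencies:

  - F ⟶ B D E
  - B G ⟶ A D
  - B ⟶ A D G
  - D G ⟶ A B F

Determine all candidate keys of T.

(B), (F), (D, G)

{B}⁺: B→ADG adds A, D, G; DG→ABF adds F; F→BDE adds E → {A, B, D, E, F, G}.
{F}⁺: F→BDE adds B, D, E; B→ADG adds A, G → {A, B, D, E, F, G}.
{D, G}⁺: DG→ABF adds A, B, F; F→BDE adds E → {A, B, D, E, F, G}. Minimal: {G}⁺ = {G}; {D}⁺ = {D} — none reach the full schema.
Any other superkey contains one of these as a subset, so there are no further candidate keys.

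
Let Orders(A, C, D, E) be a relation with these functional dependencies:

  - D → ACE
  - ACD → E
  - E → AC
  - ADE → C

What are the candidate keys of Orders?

Attribute D never appears on the right-hand side of any dependency, so D must belong to every candidate key.
{D}⁺ = {A, C, D, E}, which is all of the schema, so {D} is the only candidate key.

{D}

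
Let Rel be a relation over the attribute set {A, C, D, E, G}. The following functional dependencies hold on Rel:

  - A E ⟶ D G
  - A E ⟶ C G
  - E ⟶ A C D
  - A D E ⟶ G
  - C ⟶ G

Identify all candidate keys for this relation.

{E}

{E}⁺: E→ACD adds A, C, D; ADE→G adds G → {A, C, D, E, G}.
No other minimal superkey exists.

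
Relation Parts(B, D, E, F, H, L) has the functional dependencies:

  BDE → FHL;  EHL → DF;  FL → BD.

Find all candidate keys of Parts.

{B, D, E}⁺: BDE→FHL adds F, H, L → {B, D, E, F, H, L}.
{E, F, L}⁺: FL→BD adds B, D; BDE→FHL adds H → {B, D, E, F, H, L}.
{E, H, L}⁺: EHL→DF adds D, F; FL→BD adds B → {B, D, E, F, H, L}.

{B, D, E}, {E, F, L}, {E, H, L}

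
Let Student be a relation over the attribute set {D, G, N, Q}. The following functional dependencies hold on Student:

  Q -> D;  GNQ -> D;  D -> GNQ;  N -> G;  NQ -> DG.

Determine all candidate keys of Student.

{D}⁺: D→GNQ adds G, N, Q → {D, G, N, Q}.
{Q}⁺: Q→D adds D; D→GNQ adds G, N → {D, G, N, Q}.

(D), (Q)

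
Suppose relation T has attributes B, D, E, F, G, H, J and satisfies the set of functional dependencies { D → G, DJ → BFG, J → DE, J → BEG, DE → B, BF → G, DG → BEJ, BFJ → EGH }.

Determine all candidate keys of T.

{D}⁺: D→G adds G; DG→BEJ adds B, E, J; DJ→BFG adds F; BFJ→EGH adds H → {B, D, E, F, G, H, J}.
{J}⁺: J→DE adds D, E; J→BEG adds B, G; DJ→BFG adds F; BFJ→EGH adds H → {B, D, E, F, G, H, J}.

{D}, {J}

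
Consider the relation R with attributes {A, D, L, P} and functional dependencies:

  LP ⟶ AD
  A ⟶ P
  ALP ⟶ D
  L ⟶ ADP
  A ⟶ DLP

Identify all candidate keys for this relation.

{A}⁺: A→P adds P; A→DLP adds D, L → {A, D, L, P}.
{L}⁺: L→ADP adds A, D, P → {A, D, L, P}.

{A}; {L}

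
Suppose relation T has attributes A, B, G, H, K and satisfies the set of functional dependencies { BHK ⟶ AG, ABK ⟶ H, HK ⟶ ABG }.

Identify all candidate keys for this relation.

Attribute K never appears on the right-hand side of any dependency, so K must belong to every candidate key.
{K}⁺ = {K}, which is not all of the schema, so we must add further attributes.
{H, K}⁺: HK→ABG adds A, B, G → {A, B, G, H, K}.
{A, B, K}⁺: ABK→H adds H; HK→ABG adds G → {A, B, G, H, K}.

{H, K}, {A, B, K}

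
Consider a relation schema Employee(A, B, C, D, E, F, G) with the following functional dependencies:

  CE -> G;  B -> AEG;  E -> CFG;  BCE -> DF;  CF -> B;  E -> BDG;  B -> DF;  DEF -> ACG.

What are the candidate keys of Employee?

(B), (E), (C, F)

{B}⁺: B→AEG adds A, E, G; E→CFG adds C, F; BCE→DF adds D → {A, B, C, D, E, F, G}.
{E}⁺: E→CFG adds C, F, G; CF→B adds B; E→BDG adds D; DEF→ACG adds A → {A, B, C, D, E, F, G}.
{C, F}⁺: CF→B adds B; B→DF adds D; B→AEG adds A, E, G → {A, B, C, D, E, F, G}.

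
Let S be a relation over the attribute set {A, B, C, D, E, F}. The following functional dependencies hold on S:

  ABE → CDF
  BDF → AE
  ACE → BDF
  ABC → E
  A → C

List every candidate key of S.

{A, B}⁺: A→C adds C; ABC→E adds E; ABE→CDF adds D, F → {A, B, C, D, E, F}. Minimal: {B}⁺ = {B}; {A}⁺ = {A, C} — none reach the full schema.
{A, E}⁺: A→C adds C; ACE→BDF adds B, D, F → {A, B, C, D, E, F}. Minimal: {E}⁺ = {E}; {A}⁺ = {A, C} — none reach the full schema.
{B, D, F}⁺: BDF→AE adds A, E; A→C adds C → {A, B, C, D, E, F}. Minimal: {D, F}⁺ = {D, F}; {B, F}⁺ = {B, F}; {B, D}⁺ = {B, D} — none reach the full schema.
Any other superkey contains one of these as a subset, so there are no further candidate keys.

AB, AE, BDF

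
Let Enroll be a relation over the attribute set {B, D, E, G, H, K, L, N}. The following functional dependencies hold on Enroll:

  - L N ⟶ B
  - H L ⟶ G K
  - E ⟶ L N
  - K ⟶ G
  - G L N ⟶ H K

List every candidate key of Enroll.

Attributes D, E never appear on any right-hand side, so every candidate key must contain {D, E}.
{D, E}⁺ = {B, D, E, L, N}, which is not all of the schema, so we must add further attributes.
{D, E, G}⁺: E→LN adds L, N; GLN→HK adds H, K; LN→B adds B → {B, D, E, G, H, K, L, N}.
{D, E, H}⁺: E→LN adds L, N; LN→B adds B; HL→GK adds G, K → {B, D, E, G, H, K, L, N}.
{D, E, K}⁺: E→LN adds L, N; K→G adds G; GLN→HK adds H; LN→B adds B → {B, D, E, G, H, K, L, N}.

DEG, DEH, DEK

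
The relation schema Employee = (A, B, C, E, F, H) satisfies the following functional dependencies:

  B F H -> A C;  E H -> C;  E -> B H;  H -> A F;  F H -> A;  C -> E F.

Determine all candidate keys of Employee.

{C}⁺: C→EF adds E, F; E→BH adds B, H; H→AF adds A → {A, B, C, E, F, H}.
{E}⁺: E→BH adds B, H; H→AF adds A, F; BFH→AC adds C → {A, B, C, E, F, H}.
{B, H}⁺: H→AF adds A, F; BFH→AC adds C; C→EF adds E → {A, B, C, E, F, H}. Minimal: {H}⁺ = {A, F, H}; {B}⁺ = {B} — none reach the full schema.

(C), (E), (B, H)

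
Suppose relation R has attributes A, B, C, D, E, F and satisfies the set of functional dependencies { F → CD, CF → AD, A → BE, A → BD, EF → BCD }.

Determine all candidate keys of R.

(F)

Attribute F never appears on the right-hand side of any dependency, so F must belong to every candidate key.
{F}⁺ = {A, B, C, D, E, F}, which is all of the schema, so {F} is the only candidate key.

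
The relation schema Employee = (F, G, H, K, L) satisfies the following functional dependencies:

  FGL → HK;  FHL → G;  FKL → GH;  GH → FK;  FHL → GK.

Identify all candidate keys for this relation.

{F, G, L}, {F, H, L}, {F, K, L}, {G, H, L}

Attribute L never appears on the right-hand side of any dependency, so L must belong to every candidate key.
{L}⁺ = {L}, which is not all of the schema, so we must add further attributes.
{F, G, L}⁺: FGL→HK adds H, K → {F, G, H, K, L}.
{F, H, L}⁺: FHL→G adds G; GH→FK adds K → {F, G, H, K, L}.
{F, K, L}⁺: FKL→GH adds G, H → {F, G, H, K, L}.
{G, H, L}⁺: GH→FK adds F, K → {F, G, H, K, L}.
Any other superkey contains one of these as a subset, so there are no further candidate keys.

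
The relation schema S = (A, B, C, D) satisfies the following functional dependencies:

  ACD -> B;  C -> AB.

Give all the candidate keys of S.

{C, D}⁺: C→AB adds A, B → {A, B, C, D}. Minimal: {D}⁺ = {D}; {C}⁺ = {A, B, C} — none reach the full schema.
No other minimal superkey exists.

{C, D}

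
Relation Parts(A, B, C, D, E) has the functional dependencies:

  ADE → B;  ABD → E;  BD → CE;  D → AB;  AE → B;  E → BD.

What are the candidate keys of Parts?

{D}⁺: D→AB adds A, B; ABD→E adds E; BD→CE adds C → {A, B, C, D, E}.
{E}⁺: E→BD adds B, D; BD→CE adds C; D→AB adds A → {A, B, C, D, E}.

{D}, {E}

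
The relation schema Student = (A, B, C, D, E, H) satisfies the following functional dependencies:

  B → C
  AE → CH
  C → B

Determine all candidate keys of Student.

Attributes A, D, E never appear on any right-hand side, so every candidate key must contain {A, D, E}.
{A, D, E}⁺ = {A, B, C, D, E, H}, which is all of the schema, so {A, D, E} is the only candidate key.

(A, D, E)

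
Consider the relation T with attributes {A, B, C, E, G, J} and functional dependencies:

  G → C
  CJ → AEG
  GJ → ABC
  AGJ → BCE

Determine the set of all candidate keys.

Attribute J never appears on the right-hand side of any dependency, so J must belong to every candidate key.
{J}⁺ = {J}, which is not all of the schema, so we must add further attributes.
{C, J}⁺: CJ→AEG adds A, E, G; GJ→ABC adds B → {A, B, C, E, G, J}. Minimal: {J}⁺ = {J}; {C}⁺ = {C} — none reach the full schema.
{G, J}⁺: G→C adds C; CJ→AEG adds A, E; GJ→ABC adds B → {A, B, C, E, G, J}. Minimal: {J}⁺ = {J}; {G}⁺ = {C, G} — none reach the full schema.
Any other superkey contains one of these as a subset, so there are no further candidate keys.

(C, J); (G, J)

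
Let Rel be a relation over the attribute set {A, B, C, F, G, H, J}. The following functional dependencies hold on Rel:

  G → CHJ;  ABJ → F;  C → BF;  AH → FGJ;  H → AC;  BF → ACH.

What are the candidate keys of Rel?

{C}⁺: C→BF adds B, F; BF→ACH adds A, H; AH→FGJ adds G, J → {A, B, C, F, G, H, J}.
{G}⁺: G→CHJ adds C, H, J; C→BF adds B, F; H→AC adds A → {A, B, C, F, G, H, J}.
{H}⁺: H→AC adds A, C; C→BF adds B, F; AH→FGJ adds G, J → {A, B, C, F, G, H, J}.
{B, F}⁺: BF→ACH adds A, C, H; AH→FGJ adds G, J → {A, B, C, F, G, H, J}. Minimal: {F}⁺ = {F}; {B}⁺ = {B} — none reach the full schema.
{A, B, J}⁺: ABJ→F adds F; BF→ACH adds C, H; AH→FGJ adds G → {A, B, C, F, G, H, J}. Minimal: {B, J}⁺ = {B, J}; {A, J}⁺ = {A, J}; {A, B}⁺ = {A, B} — none reach the full schema.

(C), (G), (H), (B, F), (A, B, J)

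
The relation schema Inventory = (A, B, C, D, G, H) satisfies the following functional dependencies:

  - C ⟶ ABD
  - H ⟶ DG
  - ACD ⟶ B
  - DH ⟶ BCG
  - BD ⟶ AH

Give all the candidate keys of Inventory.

{C}⁺: C→ABD adds A, B, D; BD→AH adds H; H→DG adds G → {A, B, C, D, G, H}.
{H}⁺: H→DG adds D, G; DH→BCG adds B, C; BD→AH adds A → {A, B, C, D, G, H}.
{B, D}⁺: BD→AH adds A, H; H→DG adds G; DH→BCG adds C → {A, B, C, D, G, H}. Minimal: {D}⁺ = {D}; {B}⁺ = {B} — none reach the full schema.

C; H; BD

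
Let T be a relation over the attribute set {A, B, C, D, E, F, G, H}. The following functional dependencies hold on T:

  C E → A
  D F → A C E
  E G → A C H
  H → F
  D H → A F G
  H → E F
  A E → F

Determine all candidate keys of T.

BDH; BDEG; BDFG

Attributes B, D never appear on any right-hand side, so every candidate key must contain {B, D}.
{B, D}⁺ = {B, D}, which is not all of the schema, so we must add further attributes.
{B, D, H}⁺: H→F adds F; DH→AFG adds A, G; H→EF adds E; DF→ACE adds C → {A, B, C, D, E, F, G, H}. Minimal: {D, H}⁺ = {A, C, D, E, F, G, H}; {B, H}⁺ = {B, E, F, H}; {B, D}⁺ = {B, D} — none reach the full schema.
{B, D, E, G}⁺: EG→ACH adds A, C, H; H→F adds F → {A, B, C, D, E, F, G, H}. Minimal: {D, E, G}⁺ = {A, C, D, E, F, G, H}; {B, E, G}⁺ = {A, B, C, E, F, G, H}; {B, D, G}⁺ = {B, D, G}; … — none reach the full schema.
{B, D, F, G}⁺: DF→ACE adds A, C, E; EG→ACH adds H → {A, B, C, D, E, F, G, H}. Minimal: {D, F, G}⁺ = {A, C, D, E, F, G, H}; {B, F, G}⁺ = {B, F, G}; {B, D, G}⁺ = {B, D, G}; … — none reach the full schema.
Any other superkey contains one of these as a subset, so there are no further candidate keys.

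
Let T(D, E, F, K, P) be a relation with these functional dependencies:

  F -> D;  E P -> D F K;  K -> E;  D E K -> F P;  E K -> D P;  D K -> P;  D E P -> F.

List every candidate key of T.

{K}; {E, P}

{K}⁺: K→E adds E; EK→DP adds D, P; DEP→F adds F → {D, E, F, K, P}.
{E, P}⁺: EP→DFK adds D, F, K → {D, E, F, K, P}. Minimal: {P}⁺ = {P}; {E}⁺ = {E} — none reach the full schema.
Any other superkey contains one of these as a subset, so there are no further candidate keys.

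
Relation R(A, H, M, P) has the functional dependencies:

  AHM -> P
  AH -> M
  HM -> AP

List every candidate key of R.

{A, H}, {H, M}

Attribute H never appears on the right-hand side of any dependency, so H must belong to every candidate key.
{H}⁺ = {H}, which is not all of the schema, so we must add further attributes.
{A, H}⁺: AH→M adds M; HM→AP adds P → {A, H, M, P}. Minimal: {H}⁺ = {H}; {A}⁺ = {A} — none reach the full schema.
{H, M}⁺: HM→AP adds A, P → {A, H, M, P}. Minimal: {M}⁺ = {M}; {H}⁺ = {H} — none reach the full schema.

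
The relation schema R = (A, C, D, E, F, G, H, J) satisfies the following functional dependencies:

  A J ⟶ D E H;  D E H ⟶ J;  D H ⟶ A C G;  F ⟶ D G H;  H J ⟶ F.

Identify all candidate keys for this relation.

{A, J}⁺: AJ→DEH adds D, E, H; DH→ACG adds C, G; HJ→F adds F → {A, C, D, E, F, G, H, J}.
{E, F}⁺: F→DGH adds D, G, H; DEH→J adds J; DH→ACG adds A, C → {A, C, D, E, F, G, H, J}.
{F, J}⁺: F→DGH adds D, G, H; DH→ACG adds A, C; AJ→DEH adds E → {A, C, D, E, F, G, H, J}.
{H, J}⁺: HJ→F adds F; F→DGH adds D, G; DH→ACG adds A, C; AJ→DEH adds E → {A, C, D, E, F, G, H, J}.
{D, E, H}⁺: DEH→J adds J; DH→ACG adds A, C, G; HJ→F adds F → {A, C, D, E, F, G, H, J}.

(A, J); (E, F); (F, J); (H, J); (D, E, H)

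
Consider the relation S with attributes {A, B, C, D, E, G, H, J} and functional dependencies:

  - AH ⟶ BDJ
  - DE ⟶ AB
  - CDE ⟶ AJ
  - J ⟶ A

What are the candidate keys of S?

Attributes C, E, G, H never appear on any right-hand side, so every candidate key must contain {C, E, G, H}.
{C, E, G, H}⁺ = {C, E, G, H}, which is not all of the schema, so we must add further attributes.
{A, C, E, G, H}⁺: AH→BDJ adds B, D, J → {A, B, C, D, E, G, H, J}. Minimal: {C, E, G, H}⁺ = {C, E, G, H}; {A, E, G, H}⁺ = {A, B, D, E, G, H, J}; {A, C, G, H}⁺ = {A, B, C, D, G, H, J}; … — none reach the full schema.
{C, D, E, G, H}⁺: DE→AB adds A, B; CDE→AJ adds J → {A, B, C, D, E, G, H, J}. Minimal: {D, E, G, H}⁺ = {A, B, D, E, G, H, J}; {C, E, G, H}⁺ = {C, E, G, H}; {C, D, G, H}⁺ = {C, D, G, H}; … — none reach the full schema.
{C, E, G, H, J}⁺: J→A adds A; AH→BDJ adds B, D → {A, B, C, D, E, G, H, J}. Minimal: {E, G, H, J}⁺ = {A, B, D, E, G, H, J}; {C, G, H, J}⁺ = {A, B, C, D, G, H, J}; {C, E, H, J}⁺ = {A, B, C, D, E, H, J}; … — none reach the full schema.

ACEGH, CDEGH, CEGHJ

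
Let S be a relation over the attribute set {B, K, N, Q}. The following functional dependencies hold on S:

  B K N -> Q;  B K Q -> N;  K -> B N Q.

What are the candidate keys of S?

Attribute K never appears on the right-hand side of any dependency, so K must belong to every candidate key.
{K}⁺ = {B, K, N, Q}, which is all of the schema, so {K} is the only candidate key.

{K}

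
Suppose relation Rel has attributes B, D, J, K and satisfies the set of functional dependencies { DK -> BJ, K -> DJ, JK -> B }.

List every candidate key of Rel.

Attribute K never appears on the right-hand side of any dependency, so K must belong to every candidate key.
{K}⁺ = {B, D, J, K}, which is all of the schema, so {K} is the only candidate key.

{K}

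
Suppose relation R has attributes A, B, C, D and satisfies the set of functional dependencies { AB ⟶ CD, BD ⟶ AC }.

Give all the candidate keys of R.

AB, BD

Attribute B never appears on the right-hand side of any dependency, so B must belong to every candidate key.
{B}⁺ = {B}, which is not all of the schema, so we must add further attributes.
{A, B}⁺: AB→CD adds C, D → {A, B, C, D}.
{B, D}⁺: BD→AC adds A, C → {A, B, C, D}.
Any other superkey contains one of these as a subset, so there are no further candidate keys.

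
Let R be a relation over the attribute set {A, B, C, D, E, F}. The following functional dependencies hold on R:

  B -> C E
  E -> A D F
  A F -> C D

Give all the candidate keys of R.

Attribute B never appears on the right-hand side of any dependency, so B must belong to every candidate key.
{B}⁺ = {A, B, C, D, E, F}, which is all of the schema, so {B} is the only candidate key.

B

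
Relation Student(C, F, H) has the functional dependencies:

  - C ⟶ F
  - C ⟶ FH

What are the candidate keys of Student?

C

Attribute C never appears on the right-hand side of any dependency, so C must belong to every candidate key.
{C}⁺ = {C, F, H}, which is all of the schema, so {C} is the only candidate key.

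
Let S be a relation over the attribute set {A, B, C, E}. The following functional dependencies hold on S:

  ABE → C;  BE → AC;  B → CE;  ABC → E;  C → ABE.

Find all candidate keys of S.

{B}⁺: B→CE adds C, E; C→ABE adds A → {A, B, C, E}.
{C}⁺: C→ABE adds A, B, E → {A, B, C, E}.
Any other superkey contains one of these as a subset, so there are no further candidate keys.

{B}, {C}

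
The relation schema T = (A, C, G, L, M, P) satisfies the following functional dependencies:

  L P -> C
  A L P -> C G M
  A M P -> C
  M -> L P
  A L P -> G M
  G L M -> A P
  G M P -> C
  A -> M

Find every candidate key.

{A}⁺: A→M adds M; M→LP adds L, P; ALP→GM adds G; GMP→C adds C → {A, C, G, L, M, P}.
{G, M}⁺: M→LP adds L, P; GLM→AP adds A; GMP→C adds C → {A, C, G, L, M, P}. Minimal: {M}⁺ = {C, L, M, P}; {G}⁺ = {G} — none reach the full schema.
Any other superkey contains one of these as a subset, so there are no further candidate keys.

A, GM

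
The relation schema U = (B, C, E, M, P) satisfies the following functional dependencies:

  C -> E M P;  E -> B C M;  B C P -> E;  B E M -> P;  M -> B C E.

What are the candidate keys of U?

(C), (E), (M)

{C}⁺: C→EMP adds E, M, P; E→BCM adds B → {B, C, E, M, P}.
{E}⁺: E→BCM adds B, C, M; BEM→P adds P → {B, C, E, M, P}.
{M}⁺: M→BCE adds B, C, E; C→EMP adds P → {B, C, E, M, P}.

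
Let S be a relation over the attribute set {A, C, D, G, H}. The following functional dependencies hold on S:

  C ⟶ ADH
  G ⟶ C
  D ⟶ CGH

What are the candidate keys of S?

(C), (D), (G)

{C}⁺: C→ADH adds A, D, H; D→CGH adds G → {A, C, D, G, H}.
{D}⁺: D→CGH adds C, G, H; C→ADH adds A → {A, C, D, G, H}.
{G}⁺: G→C adds C; C→ADH adds A, D, H → {A, C, D, G, H}.
Any other superkey contains one of these as a subset, so there are no further candidate keys.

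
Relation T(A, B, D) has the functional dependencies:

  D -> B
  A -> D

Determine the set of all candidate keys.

Attribute A never appears on the right-hand side of any dependency, so A must belong to every candidate key.
{A}⁺ = {A, B, D}, which is all of the schema, so {A} is the only candidate key.

(A)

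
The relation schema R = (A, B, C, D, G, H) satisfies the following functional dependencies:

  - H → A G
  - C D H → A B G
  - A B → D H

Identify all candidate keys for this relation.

(A, B, C), (B, C, H), (C, D, H)

Attribute C never appears on the right-hand side of any dependency, so C must belong to every candidate key.
{C}⁺ = {C}, which is not all of the schema, so we must add further attributes.
{A, B, C}⁺: AB→DH adds D, H; H→AG adds G → {A, B, C, D, G, H}. Minimal: {B, C}⁺ = {B, C}; {A, C}⁺ = {A, C}; {A, B}⁺ = {A, B, D, G, H} — none reach the full schema.
{B, C, H}⁺: H→AG adds A, G; AB→DH adds D → {A, B, C, D, G, H}. Minimal: {C, H}⁺ = {A, C, G, H}; {B, H}⁺ = {A, B, D, G, H}; {B, C}⁺ = {B, C} — none reach the full schema.
{C, D, H}⁺: H→AG adds A, G; CDH→ABG adds B → {A, B, C, D, G, H}. Minimal: {D, H}⁺ = {A, D, G, H}; {C, H}⁺ = {A, C, G, H}; {C, D}⁺ = {C, D} — none reach the full schema.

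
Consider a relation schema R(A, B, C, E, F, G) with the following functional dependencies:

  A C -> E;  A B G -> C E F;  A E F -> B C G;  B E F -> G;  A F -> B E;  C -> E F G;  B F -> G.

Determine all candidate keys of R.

(A, C); (A, F); (A, B, G)

{A, C}⁺: AC→E adds E; C→EFG adds F, G; AEF→BCG adds B → {A, B, C, E, F, G}. Minimal: {C}⁺ = {C, E, F, G}; {A}⁺ = {A} — none reach the full schema.
{A, F}⁺: AF→BE adds B, E; BF→G adds G; ABG→CEF adds C → {A, B, C, E, F, G}. Minimal: {F}⁺ = {F}; {A}⁺ = {A} — none reach the full schema.
{A, B, G}⁺: ABG→CEF adds C, E, F → {A, B, C, E, F, G}. Minimal: {B, G}⁺ = {B, G}; {A, G}⁺ = {A, G}; {A, B}⁺ = {A, B} — none reach the full schema.
Any other superkey contains one of these as a subset, so there are no further candidate keys.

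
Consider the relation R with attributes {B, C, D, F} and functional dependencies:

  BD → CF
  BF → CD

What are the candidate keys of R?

{B, D}; {B, F}

Attribute B never appears on the right-hand side of any dependency, so B must belong to every candidate key.
{B}⁺ = {B}, which is not all of the schema, so we must add further attributes.
{B, D}⁺: BD→CF adds C, F → {B, C, D, F}. Minimal: {D}⁺ = {D}; {B}⁺ = {B} — none reach the full schema.
{B, F}⁺: BF→CD adds C, D → {B, C, D, F}. Minimal: {F}⁺ = {F}; {B}⁺ = {B} — none reach the full schema.
Any other superkey contains one of these as a subset, so there are no further candidate keys.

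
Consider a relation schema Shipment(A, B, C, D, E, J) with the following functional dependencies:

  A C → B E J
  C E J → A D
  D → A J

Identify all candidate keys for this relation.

(A, C); (C, D); (C, E, J)

Attribute C never appears on the right-hand side of any dependency, so C must belong to every candidate key.
{C}⁺ = {C}, which is not all of the schema, so we must add further attributes.
{A, C}⁺: AC→BEJ adds B, E, J; CEJ→AD adds D → {A, B, C, D, E, J}.
{C, D}⁺: D→AJ adds A, J; AC→BEJ adds B, E → {A, B, C, D, E, J}.
{C, E, J}⁺: CEJ→AD adds A, D; AC→BEJ adds B → {A, B, C, D, E, J}.
Any other superkey contains one of these as a subset, so there are no further candidate keys.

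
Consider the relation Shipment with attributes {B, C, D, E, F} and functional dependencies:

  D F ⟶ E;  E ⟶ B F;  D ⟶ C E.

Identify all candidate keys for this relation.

{D}

{D}⁺: D→CE adds C, E; E→BF adds B, F → {B, C, D, E, F}.
No other minimal superkey exists.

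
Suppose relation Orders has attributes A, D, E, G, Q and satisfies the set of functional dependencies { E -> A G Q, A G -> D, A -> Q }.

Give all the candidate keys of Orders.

{E}⁺: E→AGQ adds A, G, Q; AG→D adds D → {A, D, E, G, Q}.
No other minimal superkey exists.

(E)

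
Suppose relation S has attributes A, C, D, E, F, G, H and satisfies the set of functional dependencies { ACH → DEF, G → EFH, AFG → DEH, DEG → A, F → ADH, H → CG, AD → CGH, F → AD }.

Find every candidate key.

{F}, {G}, {H}, {A, D}

{F}⁺: F→ADH adds A, D, H; H→CG adds C, G; ACH→DEF adds E → {A, C, D, E, F, G, H}.
{G}⁺: G→EFH adds E, F, H; F→ADH adds A, D; H→CG adds C → {A, C, D, E, F, G, H}.
{H}⁺: H→CG adds C, G; G→EFH adds E, F; F→ADH adds A, D → {A, C, D, E, F, G, H}.
{A, D}⁺: AD→CGH adds C, G, H; ACH→DEF adds E, F → {A, C, D, E, F, G, H}. Minimal: {D}⁺ = {D}; {A}⁺ = {A} — none reach the full schema.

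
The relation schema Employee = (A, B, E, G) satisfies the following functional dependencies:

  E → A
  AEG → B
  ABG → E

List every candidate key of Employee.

Attribute G never appears on the right-hand side of any dependency, so G must belong to every candidate key.
{G}⁺ = {G}, which is not all of the schema, so we must add further attributes.
{E, G}⁺: E→A adds A; AEG→B adds B → {A, B, E, G}.
{A, B, G}⁺: ABG→E adds E → {A, B, E, G}.

EG; ABG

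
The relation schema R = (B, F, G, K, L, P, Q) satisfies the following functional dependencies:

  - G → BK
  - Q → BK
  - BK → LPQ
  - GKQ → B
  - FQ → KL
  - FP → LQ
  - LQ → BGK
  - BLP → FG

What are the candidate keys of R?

{G}⁺: G→BK adds B, K; BK→LPQ adds L, P, Q; BLP→FG adds F → {B, F, G, K, L, P, Q}.
{Q}⁺: Q→BK adds B, K; BK→LPQ adds L, P; LQ→BGK adds G; BLP→FG adds F → {B, F, G, K, L, P, Q}.
{B, K}⁺: BK→LPQ adds L, P, Q; LQ→BGK adds G; BLP→FG adds F → {B, F, G, K, L, P, Q}. Minimal: {K}⁺ = {K}; {B}⁺ = {B} — none reach the full schema.
{F, P}⁺: FP→LQ adds L, Q; LQ→BGK adds B, G, K → {B, F, G, K, L, P, Q}. Minimal: {P}⁺ = {P}; {F}⁺ = {F} — none reach the full schema.
{B, L, P}⁺: BLP→FG adds F, G; G→BK adds K; BK→LPQ adds Q → {B, F, G, K, L, P, Q}. Minimal: {L, P}⁺ = {L, P}; {B, P}⁺ = {B, P}; {B, L}⁺ = {B, L} — none reach the full schema.

{G}, {Q}, {B, K}, {F, P}, {B, L, P}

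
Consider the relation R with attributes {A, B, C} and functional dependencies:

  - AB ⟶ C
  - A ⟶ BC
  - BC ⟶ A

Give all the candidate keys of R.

(A), (B, C)

{A}⁺: A→BC adds B, C → {A, B, C}.
{B, C}⁺: BC→A adds A → {A, B, C}.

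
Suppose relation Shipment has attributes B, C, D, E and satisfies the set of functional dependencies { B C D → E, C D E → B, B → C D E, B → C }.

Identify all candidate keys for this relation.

{B}⁺: B→CDE adds C, D, E → {B, C, D, E}.
{C, D, E}⁺: CDE→B adds B → {B, C, D, E}. Minimal: {D, E}⁺ = {D, E}; {C, E}⁺ = {C, E}; {C, D}⁺ = {C, D} — none reach the full schema.
Any other superkey contains one of these as a subset, so there are no further candidate keys.

B; CDE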